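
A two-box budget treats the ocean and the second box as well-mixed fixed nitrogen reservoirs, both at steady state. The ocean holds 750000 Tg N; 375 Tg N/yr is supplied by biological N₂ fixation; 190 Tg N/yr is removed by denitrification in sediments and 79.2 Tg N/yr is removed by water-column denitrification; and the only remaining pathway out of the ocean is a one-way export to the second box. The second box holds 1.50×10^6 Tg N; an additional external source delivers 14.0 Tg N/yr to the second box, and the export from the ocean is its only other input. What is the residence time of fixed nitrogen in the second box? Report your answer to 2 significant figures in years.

13000 yr

Balance the ocean: ΣF_in = 375.00 Tg N/yr.
Export to the second box = ΣF_in − (190 + 79.2) = 105.80 Tg N/yr.
Total input to the second box = 105.80 + 14.0 = 119.80 Tg N/yr; at steady state this equals its total output.
τ = M / F = 1.50×10^6 / 119.80 = 12520 yr.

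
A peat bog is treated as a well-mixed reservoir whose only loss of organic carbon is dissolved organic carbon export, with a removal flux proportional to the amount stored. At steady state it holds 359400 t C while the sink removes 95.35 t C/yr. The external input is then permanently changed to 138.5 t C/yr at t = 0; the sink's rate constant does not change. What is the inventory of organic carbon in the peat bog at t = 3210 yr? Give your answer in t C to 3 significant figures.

Residence time τ = M₀/F₀ = 3769 yr. The eventual steady state is M_∞ = M₀·(F₁/F₀) = 359400 × 138.5/95.35 = 522040 t C.
The anomaly ΔM(t) = M(t) − M_∞ decays as ΔM₀·e^(−t/τ) with ΔM₀ = 359400 − 522040 = −162600 t C.
At t = 3210 yr, e^(−t/τ) = e^(−0.8516) = 0.4267, so ΔM = −69400 t C and M = 522040 − 69400 = 452640 t C.

453000 t C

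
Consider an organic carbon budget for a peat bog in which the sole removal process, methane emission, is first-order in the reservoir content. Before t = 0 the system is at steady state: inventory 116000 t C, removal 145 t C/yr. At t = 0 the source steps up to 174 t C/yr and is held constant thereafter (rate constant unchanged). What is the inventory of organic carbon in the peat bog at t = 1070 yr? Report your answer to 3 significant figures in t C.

Residence time τ = M₀/F₀ = 800.0 yr. The eventual steady state is M_∞ = M₀·(F₁/F₀) = 116000 × 174/145 = 139200 t C.
The anomaly ΔM(t) = M(t) − M_∞ decays as ΔM₀·e^(−t/τ) with ΔM₀ = 116000 − 139200 = −23200 t C.
At t = 1070 yr, e^(−t/τ) = e^(−1.337) = 0.2625, so ΔM = −6090 t C and M = 139200 − 6090 = 133110 t C.

133000 t C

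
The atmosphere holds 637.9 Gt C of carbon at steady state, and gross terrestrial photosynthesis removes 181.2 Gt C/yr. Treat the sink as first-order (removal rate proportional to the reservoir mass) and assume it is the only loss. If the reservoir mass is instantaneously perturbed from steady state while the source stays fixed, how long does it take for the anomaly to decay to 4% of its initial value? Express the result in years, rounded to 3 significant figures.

11.3 yr

For a linear reservoir the anomaly decays as exp(−t/τ) with τ = M/F = 637.9/181.2 = 3.520 yr.
exp(−t/τ) = 0.04 ⇒ t = −τ ln(0.04) = 3.520 × 3.219 = 11.33 yr.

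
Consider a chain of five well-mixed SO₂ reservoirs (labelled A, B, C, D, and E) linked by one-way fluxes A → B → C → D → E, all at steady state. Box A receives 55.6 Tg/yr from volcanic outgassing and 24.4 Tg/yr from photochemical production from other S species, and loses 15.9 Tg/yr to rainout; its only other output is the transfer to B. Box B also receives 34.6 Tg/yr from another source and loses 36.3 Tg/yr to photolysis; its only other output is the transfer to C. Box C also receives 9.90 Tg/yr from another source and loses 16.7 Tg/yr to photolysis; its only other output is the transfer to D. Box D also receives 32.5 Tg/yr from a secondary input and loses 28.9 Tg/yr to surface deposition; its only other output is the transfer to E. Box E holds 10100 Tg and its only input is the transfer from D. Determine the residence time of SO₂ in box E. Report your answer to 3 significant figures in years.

171 yr

Box A: F(A→B) = (55.6 + 24.4) − 15.9 = 64.100 Tg/yr.
Box B: F(B→C) = (64.100 + 34.6) − 36.3 = 62.400 Tg/yr.
Box C: F(C→D) = (62.400 + 9.90) − 16.7 = 55.600 Tg/yr.
Box D: F(D→E) = (55.600 + 32.5) − 28.9 = 59.200 Tg/yr.
Box E throughput = its input = 59.200 Tg/yr; τ = 10100 / 59.200 = 170.6 yr.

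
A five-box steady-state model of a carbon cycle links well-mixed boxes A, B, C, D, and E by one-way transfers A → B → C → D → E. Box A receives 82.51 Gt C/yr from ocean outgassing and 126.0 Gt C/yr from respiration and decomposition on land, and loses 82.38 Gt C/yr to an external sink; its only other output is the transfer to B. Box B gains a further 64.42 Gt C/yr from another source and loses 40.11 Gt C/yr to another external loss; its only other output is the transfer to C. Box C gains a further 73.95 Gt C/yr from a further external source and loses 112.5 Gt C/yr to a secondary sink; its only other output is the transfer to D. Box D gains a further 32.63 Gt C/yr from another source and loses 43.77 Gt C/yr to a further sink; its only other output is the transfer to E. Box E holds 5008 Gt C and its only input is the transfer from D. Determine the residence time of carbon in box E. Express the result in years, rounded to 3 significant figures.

Box A: F(A→B) = (82.51 + 126.0) − 82.38 = 126.13 Gt C/yr.
Box B: F(B→C) = (126.13 + 64.42) − 40.11 = 150.44 Gt C/yr.
Box C: F(C→D) = (150.44 + 73.95) − 112.5 = 111.89 Gt C/yr.
Box D: F(D→E) = (111.89 + 32.63) − 43.77 = 100.75 Gt C/yr.
Box E throughput = its input = 100.75 Gt C/yr; τ = 5008 / 100.75 = 49.71 yr.

49.7 yr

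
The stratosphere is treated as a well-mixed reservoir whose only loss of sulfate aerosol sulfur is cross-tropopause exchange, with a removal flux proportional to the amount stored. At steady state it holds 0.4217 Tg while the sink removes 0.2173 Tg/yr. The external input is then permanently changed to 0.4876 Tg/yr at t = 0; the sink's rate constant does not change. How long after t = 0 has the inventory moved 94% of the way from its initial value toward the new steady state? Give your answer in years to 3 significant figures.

5.46 yr

τ = M₀/F₀ = 0.4217/0.2173 = 1.941 yr.
The remaining gap fraction is e^(−t/τ); 94% covered ⇒ e^(−t/τ) = 0.0600.
t = −τ ln(0.0600) = 1.941 × 2.813 = 5.460 yr.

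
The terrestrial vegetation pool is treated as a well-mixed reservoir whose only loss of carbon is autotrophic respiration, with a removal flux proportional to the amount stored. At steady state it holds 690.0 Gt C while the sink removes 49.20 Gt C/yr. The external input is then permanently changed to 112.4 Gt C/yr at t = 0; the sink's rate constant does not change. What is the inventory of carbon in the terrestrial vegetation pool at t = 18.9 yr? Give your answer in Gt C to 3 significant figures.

Residence time τ = M₀/F₀ = 14.02 yr. The eventual steady state is M_∞ = M₀·(F₁/F₀) = 690.0 × 112.4/49.20 = 1576.3 Gt C.
The anomaly ΔM(t) = M(t) − M_∞ decays as ΔM₀·e^(−t/τ) with ΔM₀ = 690.0 − 1576.3 = −886.3 Gt C.
At t = 18.9 yr, e^(−t/τ) = e^(−1.348) = 0.2598, so ΔM = −230.3 Gt C and M = 1576.3 − 230.3 = 1346.0 Gt C.

1350 Gt C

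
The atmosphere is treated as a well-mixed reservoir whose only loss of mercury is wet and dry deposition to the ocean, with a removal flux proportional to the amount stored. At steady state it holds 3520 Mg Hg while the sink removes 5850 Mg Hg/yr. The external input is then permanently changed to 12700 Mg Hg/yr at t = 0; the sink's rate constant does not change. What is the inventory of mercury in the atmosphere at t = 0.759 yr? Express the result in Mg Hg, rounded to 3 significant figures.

6470 Mg Hg

The sink rate constant is k = F₀/M₀ = 5850/3520 = 1.662 yr⁻¹.
Solving dM/dt = F₁ − kM with M(0) = M₀ gives M(t) = F₁/k + (M₀ − F₁/k)·e^(−kt).
F₁/k = 12700/1.662 = 7641.7 Mg Hg; kt = 1.662 × 0.759 = 1.261, e^(−kt) = 0.2833.
M(0.759) = 7641.7 + (3520 − 7641.7) × 0.2833 = 7641.7 − 1167 = 6474.2 Mg Hg.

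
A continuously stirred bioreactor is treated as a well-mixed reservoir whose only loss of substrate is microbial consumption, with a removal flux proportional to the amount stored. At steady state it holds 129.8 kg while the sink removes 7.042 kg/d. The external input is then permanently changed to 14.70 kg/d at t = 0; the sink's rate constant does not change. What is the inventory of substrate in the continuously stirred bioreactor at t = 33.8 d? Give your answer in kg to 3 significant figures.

The sink rate constant is k = F₀/M₀ = 7.042/129.8 = 0.05425 d⁻¹.
Solving dM/dt = F₁ − kM with M(0) = M₀ gives M(t) = F₁/k + (M₀ − F₁/k)·e^(−kt).
F₁/k = 14.70/0.05425 = 270.95 kg; kt = 0.05425 × 33.8 = 1.834, e^(−kt) = 0.1598.
M(33.8) = 270.95 + (129.8 − 270.95) × 0.1598 = 270.95 − 22.56 = 248.40 kg.

248 kg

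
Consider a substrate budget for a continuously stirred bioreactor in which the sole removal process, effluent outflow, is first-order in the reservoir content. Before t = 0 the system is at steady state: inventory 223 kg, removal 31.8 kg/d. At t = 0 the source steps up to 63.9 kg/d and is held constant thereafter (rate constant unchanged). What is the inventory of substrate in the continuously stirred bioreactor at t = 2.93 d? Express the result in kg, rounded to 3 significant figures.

Residence time τ = M₀/F₀ = 7.013 d. The eventual steady state is M_∞ = M₀·(F₁/F₀) = 223 × 63.9/31.8 = 448.10 kg.
The anomaly ΔM(t) = M(t) − M_∞ decays as ΔM₀·e^(−t/τ) with ΔM₀ = 223 − 448.10 = −225.1 kg.
At t = 2.93 d, e^(−t/τ) = e^(−0.4178) = 0.6585, so ΔM = −148.2 kg and M = 448.10 − 148.2 = 299.88 kg.

300 kg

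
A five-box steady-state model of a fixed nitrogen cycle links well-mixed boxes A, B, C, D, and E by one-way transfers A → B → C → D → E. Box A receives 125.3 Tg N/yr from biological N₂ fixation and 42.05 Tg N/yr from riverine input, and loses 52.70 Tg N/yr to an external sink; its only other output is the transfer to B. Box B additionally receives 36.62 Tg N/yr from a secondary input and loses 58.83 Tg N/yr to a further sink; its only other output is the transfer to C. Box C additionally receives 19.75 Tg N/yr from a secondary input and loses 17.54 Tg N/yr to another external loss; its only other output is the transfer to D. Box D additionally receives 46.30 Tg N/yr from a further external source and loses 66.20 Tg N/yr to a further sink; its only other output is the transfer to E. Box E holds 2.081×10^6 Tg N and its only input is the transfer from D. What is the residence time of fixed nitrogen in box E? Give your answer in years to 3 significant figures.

27800 yr

Box A: F(A→B) = (125.3 + 42.05) − 52.70 = 114.65 Tg N/yr.
Box B: F(B→C) = (114.65 + 36.62) − 58.83 = 92.440 Tg N/yr.
Box C: F(C→D) = (92.440 + 19.75) − 17.54 = 94.650 Tg N/yr.
Box D: F(D→E) = (94.650 + 46.30) − 66.20 = 74.750 Tg N/yr.
Box E throughput = its input = 74.750 Tg N/yr; τ = 2.081×10^6 / 74.750 = 27840 yr.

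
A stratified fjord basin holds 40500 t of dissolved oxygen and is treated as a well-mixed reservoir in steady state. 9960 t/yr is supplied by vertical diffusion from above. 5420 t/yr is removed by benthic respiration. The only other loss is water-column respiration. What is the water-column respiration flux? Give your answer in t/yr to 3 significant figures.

4540 t/yr

At steady state ΣF_in = ΣF_out.
ΣF_in = 9960.0 t/yr.
Water-column respiration flux = ΣF_in − (5420) = 9960.0 − 5420 = 4540 t/yr.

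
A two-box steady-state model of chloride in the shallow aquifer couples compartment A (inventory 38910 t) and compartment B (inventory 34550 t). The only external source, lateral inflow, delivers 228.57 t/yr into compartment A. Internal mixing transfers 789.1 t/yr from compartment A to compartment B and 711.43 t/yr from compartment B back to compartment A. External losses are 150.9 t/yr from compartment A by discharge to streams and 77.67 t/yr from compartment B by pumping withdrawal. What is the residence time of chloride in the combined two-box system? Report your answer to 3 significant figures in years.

For the system as a whole, the A↔B exchange is internal and contributes nothing to the throughput; only the external sinks remove mass.
M_total = 38910 + 34550 = 73460 t.
ΣF_external_out = 150.9 + 77.67 = 228.57 t/yr.
τ = M_total / ΣF_ext = 73460 / 228.57 = 321.4 yr.

321 yr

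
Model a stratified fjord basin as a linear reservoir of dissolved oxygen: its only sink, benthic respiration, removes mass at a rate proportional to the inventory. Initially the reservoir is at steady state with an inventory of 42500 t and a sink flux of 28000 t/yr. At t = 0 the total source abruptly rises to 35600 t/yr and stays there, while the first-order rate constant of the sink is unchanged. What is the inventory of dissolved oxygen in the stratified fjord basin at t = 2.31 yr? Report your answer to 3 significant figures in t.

51500 t

Residence time τ = M₀/F₀ = 1.518 yr. The eventual steady state is M_∞ = M₀·(F₁/F₀) = 42500 × 35600/28000 = 54036 t.
The anomaly ΔM(t) = M(t) − M_∞ decays as ΔM₀·e^(−t/τ) with ΔM₀ = 42500 − 54036 = −11540 t.
At t = 2.31 yr, e^(−t/τ) = e^(−1.522) = 0.2183, so ΔM = −2518 t and M = 54036 − 2518 = 51517 t.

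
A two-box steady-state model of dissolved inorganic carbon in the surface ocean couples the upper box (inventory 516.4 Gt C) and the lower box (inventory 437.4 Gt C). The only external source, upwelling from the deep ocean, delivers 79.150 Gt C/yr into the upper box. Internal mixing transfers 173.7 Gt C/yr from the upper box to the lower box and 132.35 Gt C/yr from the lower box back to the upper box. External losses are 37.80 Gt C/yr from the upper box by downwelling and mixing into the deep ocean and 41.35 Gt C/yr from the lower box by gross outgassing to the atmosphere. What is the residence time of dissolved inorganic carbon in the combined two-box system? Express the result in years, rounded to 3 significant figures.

For the system as a whole, the A↔B exchange is internal and contributes nothing to the throughput; only the external sinks remove mass.
M_total = 516.4 + 437.4 = 953.80 Gt C.
ΣF_external_out = 37.80 + 41.35 = 79.150 Gt C/yr.
τ = M_total / ΣF_ext = 953.80 / 79.150 = 12.05 yr.

12.1 yr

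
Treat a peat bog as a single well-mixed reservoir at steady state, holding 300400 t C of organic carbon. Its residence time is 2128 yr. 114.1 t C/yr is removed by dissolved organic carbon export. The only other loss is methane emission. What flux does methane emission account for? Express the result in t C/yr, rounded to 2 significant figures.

Total removal F = M/τ = 300400 / 2128 = 141.2 t C/yr.
Methane emission = F − (114.1) = 141.2 − 114.1 = 27.07 t C/yr.

27 t C/yr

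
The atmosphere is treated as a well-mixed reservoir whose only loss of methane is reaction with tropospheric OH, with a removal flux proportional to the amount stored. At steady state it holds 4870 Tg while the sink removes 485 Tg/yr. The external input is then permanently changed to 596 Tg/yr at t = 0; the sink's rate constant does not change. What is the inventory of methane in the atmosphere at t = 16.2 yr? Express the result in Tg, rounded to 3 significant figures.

τ = M₀/F₀ = 4870/485 = 10.04 yr; rate constant k = 1/τ.
New steady state M_∞ = F₁/k = F₁·τ = 596 × 10.04 = 5984.6 Tg.
M(t) = M_∞ + (M₀ − M_∞)·e^(−t/τ); t/τ = 16.2/10.04 = 1.613, so e^(−t/τ) = 0.1992.
M(t) = 5984.6 − 1115 × 0.1992 = 5762.5 Tg.

5760 Tg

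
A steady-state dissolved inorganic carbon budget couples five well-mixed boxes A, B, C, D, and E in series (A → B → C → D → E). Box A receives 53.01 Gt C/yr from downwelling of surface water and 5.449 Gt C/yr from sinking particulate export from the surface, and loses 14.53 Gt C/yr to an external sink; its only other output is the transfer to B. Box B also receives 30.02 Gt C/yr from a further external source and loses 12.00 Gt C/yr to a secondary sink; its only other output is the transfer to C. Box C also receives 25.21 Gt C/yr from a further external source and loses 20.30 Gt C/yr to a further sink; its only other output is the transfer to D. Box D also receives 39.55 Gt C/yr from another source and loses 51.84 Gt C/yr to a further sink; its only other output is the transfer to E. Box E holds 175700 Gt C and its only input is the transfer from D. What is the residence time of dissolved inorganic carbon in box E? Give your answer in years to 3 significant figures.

3220 yr

Box A: F(A→B) = (53.01 + 5.449) − 14.53 = 43.929 Gt C/yr.
Box B: F(B→C) = (43.929 + 30.02) − 12.00 = 61.949 Gt C/yr.
Box C: F(C→D) = (61.949 + 25.21) − 20.30 = 66.859 Gt C/yr.
Box D: F(D→E) = (66.859 + 39.55) − 51.84 = 54.569 Gt C/yr.
Box E throughput = its input = 54.569 Gt C/yr; τ = 175700 / 54.569 = 3220 yr.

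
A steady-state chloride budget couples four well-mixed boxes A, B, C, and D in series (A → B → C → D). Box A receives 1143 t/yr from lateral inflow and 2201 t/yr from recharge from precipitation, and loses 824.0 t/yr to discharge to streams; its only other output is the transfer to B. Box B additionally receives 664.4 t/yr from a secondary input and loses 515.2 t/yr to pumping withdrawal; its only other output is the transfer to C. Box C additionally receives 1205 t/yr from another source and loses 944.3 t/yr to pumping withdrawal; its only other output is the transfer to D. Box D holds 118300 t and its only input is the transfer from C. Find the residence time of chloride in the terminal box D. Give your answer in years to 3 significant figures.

Box A: F(A→B) = (1143 + 2201) − 824.0 = 2520.0 t/yr.
Box B: F(B→C) = (2520.0 + 664.4) − 515.2 = 2669.2 t/yr.
Box C: F(C→D) = (2669.2 + 1205) − 944.3 = 2929.9 t/yr.
Box D throughput = its input = 2929.9 t/yr; τ = 118300 / 2929.9 = 40.38 yr.

40.4 yr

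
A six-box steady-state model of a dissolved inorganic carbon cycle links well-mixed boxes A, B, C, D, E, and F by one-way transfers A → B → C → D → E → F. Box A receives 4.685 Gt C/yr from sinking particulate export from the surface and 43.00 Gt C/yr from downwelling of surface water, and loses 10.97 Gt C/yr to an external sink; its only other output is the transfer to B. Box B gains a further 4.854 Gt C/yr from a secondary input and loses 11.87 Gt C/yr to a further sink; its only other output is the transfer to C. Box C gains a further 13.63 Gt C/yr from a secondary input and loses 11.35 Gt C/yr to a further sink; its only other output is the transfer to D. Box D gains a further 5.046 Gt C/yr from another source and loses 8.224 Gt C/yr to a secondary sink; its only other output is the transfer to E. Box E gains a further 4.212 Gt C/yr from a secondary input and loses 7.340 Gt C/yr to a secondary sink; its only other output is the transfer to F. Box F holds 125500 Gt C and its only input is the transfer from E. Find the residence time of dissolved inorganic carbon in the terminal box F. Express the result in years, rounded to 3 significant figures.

4890 yr

Box A: F(A→B) = (4.685 + 43.00) − 10.97 = 36.715 Gt C/yr.
Box B: F(B→C) = (36.715 + 4.854) − 11.87 = 29.699 Gt C/yr.
Box C: F(C→D) = (29.699 + 13.63) − 11.35 = 31.979 Gt C/yr.
Box D: F(D→E) = (31.979 + 5.046) − 8.224 = 28.801 Gt C/yr.
Box E: F(E→F) = (28.801 + 4.212) − 7.340 = 25.673 Gt C/yr.
Box F throughput = its input = 25.673 Gt C/yr; τ = 125500 / 25.673 = 4888 yr.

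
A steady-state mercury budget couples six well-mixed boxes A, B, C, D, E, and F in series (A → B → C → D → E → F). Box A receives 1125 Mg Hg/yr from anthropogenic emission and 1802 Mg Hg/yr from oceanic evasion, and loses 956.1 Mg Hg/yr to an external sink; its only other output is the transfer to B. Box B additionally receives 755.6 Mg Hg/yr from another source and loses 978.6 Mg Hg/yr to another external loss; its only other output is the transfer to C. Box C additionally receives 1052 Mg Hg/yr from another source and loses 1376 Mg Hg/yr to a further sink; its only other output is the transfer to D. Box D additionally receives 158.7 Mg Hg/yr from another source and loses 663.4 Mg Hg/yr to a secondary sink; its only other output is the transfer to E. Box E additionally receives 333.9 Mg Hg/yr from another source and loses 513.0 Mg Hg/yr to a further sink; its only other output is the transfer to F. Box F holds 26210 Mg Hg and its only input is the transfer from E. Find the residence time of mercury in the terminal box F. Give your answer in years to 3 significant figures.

Box A: F(A→B) = (1125 + 1802) − 956.1 = 1970.9 Mg Hg/yr.
Box B: F(B→C) = (1970.9 + 755.6) − 978.6 = 1747.9 Mg Hg/yr.
Box C: F(C→D) = (1747.9 + 1052) − 1376 = 1423.9 Mg Hg/yr.
Box D: F(D→E) = (1423.9 + 158.7) − 663.4 = 919.20 Mg Hg/yr.
Box E: F(E→F) = (919.20 + 333.9) − 513.0 = 740.10 Mg Hg/yr.
Box F throughput = its input = 740.10 Mg Hg/yr; τ = 26210 / 740.10 = 35.41 yr.

35.4 yr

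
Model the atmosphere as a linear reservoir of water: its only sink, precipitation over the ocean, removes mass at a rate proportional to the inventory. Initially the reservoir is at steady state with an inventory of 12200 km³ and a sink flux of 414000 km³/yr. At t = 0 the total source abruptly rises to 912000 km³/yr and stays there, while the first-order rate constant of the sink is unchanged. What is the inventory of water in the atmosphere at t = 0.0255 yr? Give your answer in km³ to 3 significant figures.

20700 km³

τ = M₀/F₀ = 12200/414000 = 0.02947 yr; rate constant k = 1/τ.
New steady state M_∞ = F₁/k = F₁·τ = 912000 × 0.02947 = 26875 km³.
M(t) = M_∞ + (M₀ − M_∞)·e^(−t/τ); t/τ = 0.0255/0.02947 = 0.8653, so e^(−t/τ) = 0.4209.
M(t) = 26875 − 14680 × 0.4209 = 20698 km³.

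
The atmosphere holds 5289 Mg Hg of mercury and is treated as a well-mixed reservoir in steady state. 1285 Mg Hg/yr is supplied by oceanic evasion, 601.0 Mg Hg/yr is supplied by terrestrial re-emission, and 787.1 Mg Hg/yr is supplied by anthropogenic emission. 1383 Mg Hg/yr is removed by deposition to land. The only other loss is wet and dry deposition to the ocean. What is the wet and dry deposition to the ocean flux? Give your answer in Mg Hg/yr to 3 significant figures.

1290 Mg Hg/yr

At steady state ΣF_in = ΣF_out.
ΣF_in = 1285 + 601.0 + 787.1 = 2673.1 Mg Hg/yr.
Wet and dry deposition to the ocean flux = ΣF_in − (1383) = 2673.1 − 1383 = 1290 Mg Hg/yr.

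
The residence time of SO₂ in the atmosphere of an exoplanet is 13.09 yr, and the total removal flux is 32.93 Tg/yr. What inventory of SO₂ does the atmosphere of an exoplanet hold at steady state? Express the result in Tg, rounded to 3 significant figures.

431 Tg

τ = M/F ⇒ M = τ × F = 13.09 × 32.93 = 431.1 Tg.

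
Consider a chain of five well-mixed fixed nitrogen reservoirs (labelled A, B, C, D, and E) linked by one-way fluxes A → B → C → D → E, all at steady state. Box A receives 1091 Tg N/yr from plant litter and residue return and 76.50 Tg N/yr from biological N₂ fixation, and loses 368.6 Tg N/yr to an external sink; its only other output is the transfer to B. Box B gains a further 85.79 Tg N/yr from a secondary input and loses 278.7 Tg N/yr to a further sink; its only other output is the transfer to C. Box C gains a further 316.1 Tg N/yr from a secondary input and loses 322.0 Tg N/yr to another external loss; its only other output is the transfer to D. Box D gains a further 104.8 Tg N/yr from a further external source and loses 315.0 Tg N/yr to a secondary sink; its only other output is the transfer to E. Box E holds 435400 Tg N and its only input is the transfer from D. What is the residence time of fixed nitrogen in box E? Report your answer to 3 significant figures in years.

Box A: F(A→B) = (1091 + 76.50) − 368.6 = 798.90 Tg N/yr.
Box B: F(B→C) = (798.90 + 85.79) − 278.7 = 605.99 Tg N/yr.
Box C: F(C→D) = (605.99 + 316.1) − 322.0 = 600.09 Tg N/yr.
Box D: F(D→E) = (600.09 + 104.8) − 315.0 = 389.89 Tg N/yr.
Box E throughput = its input = 389.89 Tg N/yr; τ = 435400 / 389.89 = 1117 yr.

1120 yr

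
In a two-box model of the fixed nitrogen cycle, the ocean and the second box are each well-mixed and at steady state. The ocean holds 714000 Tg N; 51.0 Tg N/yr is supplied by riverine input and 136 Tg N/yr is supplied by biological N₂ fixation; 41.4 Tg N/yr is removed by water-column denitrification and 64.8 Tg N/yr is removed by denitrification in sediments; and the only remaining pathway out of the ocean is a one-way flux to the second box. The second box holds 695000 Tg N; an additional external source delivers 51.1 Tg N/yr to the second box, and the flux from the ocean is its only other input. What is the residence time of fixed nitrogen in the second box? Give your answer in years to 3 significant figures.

Balance the ocean: ΣF_in = 51.0 + 136 = 187.00 Tg N/yr.
Flux to the second box = ΣF_in − (41.4 + 64.8) = 80.800 Tg N/yr.
Total input to the second box = 80.800 + 51.1 = 131.90 Tg N/yr; at steady state this equals its total output.
τ = M / F = 695000 / 131.90 = 5269 yr.

5270 yr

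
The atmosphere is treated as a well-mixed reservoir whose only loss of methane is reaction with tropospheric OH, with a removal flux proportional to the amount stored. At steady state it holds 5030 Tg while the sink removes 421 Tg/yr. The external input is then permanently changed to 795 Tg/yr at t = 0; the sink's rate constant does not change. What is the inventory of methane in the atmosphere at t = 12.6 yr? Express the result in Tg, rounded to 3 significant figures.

Residence time τ = M₀/F₀ = 11.95 yr. The eventual steady state is M_∞ = M₀·(F₁/F₀) = 5030 × 795/421 = 9498.5 Tg.
The anomaly ΔM(t) = M(t) − M_∞ decays as ΔM₀·e^(−t/τ) with ΔM₀ = 5030 − 9498.5 = −4468 Tg.
At t = 12.6 yr, e^(−t/τ) = e^(−1.055) = 0.3483, so ΔM = −1557 Tg and M = 9498.5 − 1557 = 7941.9 Tg.

7940 Tg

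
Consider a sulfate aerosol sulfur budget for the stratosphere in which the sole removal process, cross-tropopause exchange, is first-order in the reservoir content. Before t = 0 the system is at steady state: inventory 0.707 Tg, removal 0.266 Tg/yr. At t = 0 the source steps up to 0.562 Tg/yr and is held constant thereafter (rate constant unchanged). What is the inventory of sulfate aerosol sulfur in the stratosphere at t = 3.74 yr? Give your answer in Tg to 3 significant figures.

The sink rate constant is k = F₀/M₀ = 0.266/0.707 = 0.3762 yr⁻¹.
Solving dM/dt = F₁ − kM with M(0) = M₀ gives M(t) = F₁/k + (M₀ − F₁/k)·e^(−kt).
F₁/k = 0.562/0.3762 = 1.4937 Tg; kt = 0.3762 × 3.74 = 1.407, e^(−kt) = 0.2448.
M(3.74) = 1.4937 + (0.707 − 1.4937) × 0.2448 = 1.4937 − 0.1926 = 1.3011 Tg.

1.30 Tg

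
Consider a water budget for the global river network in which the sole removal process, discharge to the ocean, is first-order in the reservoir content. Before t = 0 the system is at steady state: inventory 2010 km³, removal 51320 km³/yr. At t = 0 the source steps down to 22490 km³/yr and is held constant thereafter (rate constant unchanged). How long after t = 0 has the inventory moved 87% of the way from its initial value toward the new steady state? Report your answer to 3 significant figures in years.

τ = M₀/F₀ = 2010/51320 = 0.03917 yr.
The remaining gap fraction is e^(−t/τ); 87% covered ⇒ e^(−t/τ) = 0.130.
t = −τ ln(0.130) = 0.03917 × 2.040 = 0.07991 yr.

0.0799 yr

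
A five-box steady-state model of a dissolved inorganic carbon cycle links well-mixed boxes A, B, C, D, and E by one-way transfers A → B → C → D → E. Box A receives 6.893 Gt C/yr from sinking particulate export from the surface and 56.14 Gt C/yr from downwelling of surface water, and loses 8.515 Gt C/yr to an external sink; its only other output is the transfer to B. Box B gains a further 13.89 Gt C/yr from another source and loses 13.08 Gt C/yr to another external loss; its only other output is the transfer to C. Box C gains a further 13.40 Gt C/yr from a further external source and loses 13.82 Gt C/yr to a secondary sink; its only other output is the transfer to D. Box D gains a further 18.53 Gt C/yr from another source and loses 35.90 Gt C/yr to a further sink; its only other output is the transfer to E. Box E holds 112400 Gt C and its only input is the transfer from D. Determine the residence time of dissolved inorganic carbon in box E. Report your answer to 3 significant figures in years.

Box A: F(A→B) = (6.893 + 56.14) − 8.515 = 54.518 Gt C/yr.
Box B: F(B→C) = (54.518 + 13.89) − 13.08 = 55.328 Gt C/yr.
Box C: F(C→D) = (55.328 + 13.40) − 13.82 = 54.908 Gt C/yr.
Box D: F(D→E) = (54.908 + 18.53) − 35.90 = 37.538 Gt C/yr.
Box E throughput = its input = 37.538 Gt C/yr; τ = 112400 / 37.538 = 2994 yr.

2990 yr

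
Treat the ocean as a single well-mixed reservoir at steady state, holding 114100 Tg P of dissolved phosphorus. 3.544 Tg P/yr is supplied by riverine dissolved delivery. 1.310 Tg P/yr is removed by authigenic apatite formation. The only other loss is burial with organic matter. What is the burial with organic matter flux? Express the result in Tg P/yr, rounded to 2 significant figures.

At steady state ΣF_in = ΣF_out.
ΣF_in = 3.5440 Tg P/yr.
Burial with organic matter flux = ΣF_in − (1.310) = 3.5440 − 1.310 = 2.234 Tg P/yr.

2.2 Tg P/yr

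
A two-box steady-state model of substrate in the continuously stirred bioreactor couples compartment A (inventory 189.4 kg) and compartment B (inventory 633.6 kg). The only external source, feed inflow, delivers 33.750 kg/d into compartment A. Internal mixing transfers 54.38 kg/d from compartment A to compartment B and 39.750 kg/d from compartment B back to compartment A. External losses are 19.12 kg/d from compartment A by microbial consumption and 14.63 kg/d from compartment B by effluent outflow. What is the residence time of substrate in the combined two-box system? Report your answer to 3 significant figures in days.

24.4 d

Residence time in the combined system uses the total inventory and the total *external* removal — internal exchanges between the two boxes cancel.
M_total = 189.4 + 633.6 = 823.00 kg.
ΣF_external_out = 19.12 + 14.63 = 33.750 kg/d.
τ = M_total / ΣF_ext = 823.00 / 33.750 = 24.39 d.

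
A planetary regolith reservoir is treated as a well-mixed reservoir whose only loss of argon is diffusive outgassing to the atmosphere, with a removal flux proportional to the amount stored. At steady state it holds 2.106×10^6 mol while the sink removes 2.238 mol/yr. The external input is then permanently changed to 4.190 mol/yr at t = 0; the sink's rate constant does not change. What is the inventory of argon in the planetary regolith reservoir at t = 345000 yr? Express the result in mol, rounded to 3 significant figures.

Residence time τ = M₀/F₀ = 941000 yr. The eventual steady state is M_∞ = M₀·(F₁/F₀) = 2.106×10^6 × 4.190/2.238 = 3.9429×10^6 mol.
The anomaly ΔM(t) = M(t) − M_∞ decays as ΔM₀·e^(−t/τ) with ΔM₀ = 2.106×10^6 − 3.9429×10^6 = −1.837×10^6 mol.
At t = 345000 yr, e^(−t/τ) = e^(−0.3666) = 0.6931, so ΔM = −1.273×10^6 mol and M = 3.9429×10^6 − 1.273×10^6 = 2.6698×10^6 mol.

2.67×10^6 mol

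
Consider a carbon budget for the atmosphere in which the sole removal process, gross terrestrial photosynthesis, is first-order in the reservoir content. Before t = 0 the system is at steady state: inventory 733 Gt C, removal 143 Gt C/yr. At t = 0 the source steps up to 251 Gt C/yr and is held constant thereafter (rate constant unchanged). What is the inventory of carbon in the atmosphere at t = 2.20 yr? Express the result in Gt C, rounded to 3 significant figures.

926 Gt C

Residence time τ = M₀/F₀ = 5.126 yr. The eventual steady state is M_∞ = M₀·(F₁/F₀) = 733 × 251/143 = 1286.6 Gt C.
The anomaly ΔM(t) = M(t) − M_∞ decays as ΔM₀·e^(−t/τ) with ΔM₀ = 733 − 1286.6 = −553.6 Gt C.
At t = 2.20 yr, e^(−t/τ) = e^(−0.4292) = 0.6510, so ΔM = −360.4 Gt C and M = 1286.6 − 360.4 = 926.19 Gt C.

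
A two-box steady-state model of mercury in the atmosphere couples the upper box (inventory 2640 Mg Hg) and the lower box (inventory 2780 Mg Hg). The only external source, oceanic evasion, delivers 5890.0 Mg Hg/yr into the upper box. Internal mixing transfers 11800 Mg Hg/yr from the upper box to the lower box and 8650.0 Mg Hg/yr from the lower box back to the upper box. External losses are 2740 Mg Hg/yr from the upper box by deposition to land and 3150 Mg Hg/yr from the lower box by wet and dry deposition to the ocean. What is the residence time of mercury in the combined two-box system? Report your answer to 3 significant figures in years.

0.920 yr

Residence time in the combined system uses the total inventory and the total *external* removal — internal exchanges between the two boxes cancel.
M_total = 2640 + 2780 = 5420.0 Mg Hg.
ΣF_external_out = 2740 + 3150 = 5890.0 Mg Hg/yr.
τ = M_total / ΣF_ext = 5420.0 / 5890.0 = 0.9202 yr.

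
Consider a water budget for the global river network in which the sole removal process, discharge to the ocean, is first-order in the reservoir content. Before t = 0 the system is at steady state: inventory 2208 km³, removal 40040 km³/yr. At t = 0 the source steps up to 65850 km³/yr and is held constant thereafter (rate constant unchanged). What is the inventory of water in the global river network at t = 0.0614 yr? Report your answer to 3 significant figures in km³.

Residence time τ = M₀/F₀ = 0.05514 yr. The eventual steady state is M_∞ = M₀·(F₁/F₀) = 2208 × 65850/40040 = 3631.3 km³.
The anomaly ΔM(t) = M(t) − M_∞ decays as ΔM₀·e^(−t/τ) with ΔM₀ = 2208 − 3631.3 = −1423 km³.
At t = 0.0614 yr, e^(−t/τ) = e^(−1.113) = 0.3284, so ΔM = −467.5 km³ and M = 3631.3 − 467.5 = 3163.8 km³.

3160 km³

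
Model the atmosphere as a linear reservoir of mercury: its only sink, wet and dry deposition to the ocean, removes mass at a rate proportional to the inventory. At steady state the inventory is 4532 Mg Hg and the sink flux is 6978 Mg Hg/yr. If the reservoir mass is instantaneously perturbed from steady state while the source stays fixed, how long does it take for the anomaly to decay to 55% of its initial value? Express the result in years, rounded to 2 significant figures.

For a linear reservoir the anomaly decays as exp(−t/τ) with τ = M/F = 4532/6978 = 0.6495 yr.
exp(−t/τ) = 0.55 ⇒ t = −τ ln(0.55) = 0.6495 × 0.5978 = 0.3883 yr.

0.39 yr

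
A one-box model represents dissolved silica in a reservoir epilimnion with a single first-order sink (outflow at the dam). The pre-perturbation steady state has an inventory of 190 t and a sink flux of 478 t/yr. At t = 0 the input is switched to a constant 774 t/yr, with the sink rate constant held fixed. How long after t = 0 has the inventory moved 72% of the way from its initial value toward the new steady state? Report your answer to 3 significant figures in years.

0.506 yr

τ = M₀/F₀ = 190/478 = 0.3975 yr.
The remaining gap fraction is e^(−t/τ); 72% covered ⇒ e^(−t/τ) = 0.280.
t = −τ ln(0.280) = 0.3975 × 1.273 = 0.5060 yr.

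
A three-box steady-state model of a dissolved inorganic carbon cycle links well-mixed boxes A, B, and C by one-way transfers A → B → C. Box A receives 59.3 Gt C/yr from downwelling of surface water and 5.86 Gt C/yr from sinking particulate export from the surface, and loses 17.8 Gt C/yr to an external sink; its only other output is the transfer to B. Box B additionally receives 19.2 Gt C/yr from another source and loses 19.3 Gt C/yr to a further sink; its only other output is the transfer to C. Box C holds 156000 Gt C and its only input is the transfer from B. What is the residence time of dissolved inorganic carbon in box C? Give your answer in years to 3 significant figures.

Box A: F(A→B) = (59.3 + 5.86) − 17.8 = 47.360 Gt C/yr.
Box B: F(B→C) = (47.360 + 19.2) − 19.3 = 47.260 Gt C/yr.
Box C throughput = its input = 47.260 Gt C/yr; τ = 156000 / 47.260 = 3301 yr.

3300 yr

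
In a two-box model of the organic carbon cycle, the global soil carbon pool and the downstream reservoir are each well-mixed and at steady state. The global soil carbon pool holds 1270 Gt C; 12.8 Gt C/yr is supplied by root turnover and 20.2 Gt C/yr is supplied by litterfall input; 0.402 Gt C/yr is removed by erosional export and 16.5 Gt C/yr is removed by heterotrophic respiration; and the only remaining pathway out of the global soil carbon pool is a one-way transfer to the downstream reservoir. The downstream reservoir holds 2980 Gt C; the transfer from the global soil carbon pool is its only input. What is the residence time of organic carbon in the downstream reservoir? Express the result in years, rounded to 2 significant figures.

Balance the global soil carbon pool: ΣF_in = 12.8 + 20.2 = 33.000 Gt C/yr.
Transfer to the downstream reservoir = ΣF_in − (0.402 + 16.5) = 16.098 Gt C/yr.
At steady state the output of the downstream reservoir equals its input, 16.098 Gt C/yr.
τ = M / F = 2980 / 16.098 = 185.1 yr.

190 yr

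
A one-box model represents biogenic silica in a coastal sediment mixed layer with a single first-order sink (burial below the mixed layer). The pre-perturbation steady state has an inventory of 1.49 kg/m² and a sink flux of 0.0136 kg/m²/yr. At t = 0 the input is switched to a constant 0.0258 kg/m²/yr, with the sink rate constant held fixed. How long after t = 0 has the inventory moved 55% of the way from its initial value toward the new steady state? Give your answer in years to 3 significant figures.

τ = M₀/F₀ = 1.49/0.0136 = 109.6 yr.
The remaining gap fraction is e^(−t/τ); 55% covered ⇒ e^(−t/τ) = 0.450.
t = −τ ln(0.450) = 109.6 × 0.7985 = 87.48 yr.

87.5 yr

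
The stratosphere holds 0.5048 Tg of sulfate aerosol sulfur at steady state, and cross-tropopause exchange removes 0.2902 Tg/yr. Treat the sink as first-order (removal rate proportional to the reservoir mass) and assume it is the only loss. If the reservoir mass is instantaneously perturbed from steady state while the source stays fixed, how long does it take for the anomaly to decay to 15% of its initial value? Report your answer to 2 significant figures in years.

For a linear reservoir the anomaly decays as exp(−t/τ) with τ = M/F = 0.5048/0.2902 = 1.739 yr.
exp(−t/τ) = 0.15 ⇒ t = −τ ln(0.15) = 1.739 × 1.897 = 3.300 yr.

3.3 yr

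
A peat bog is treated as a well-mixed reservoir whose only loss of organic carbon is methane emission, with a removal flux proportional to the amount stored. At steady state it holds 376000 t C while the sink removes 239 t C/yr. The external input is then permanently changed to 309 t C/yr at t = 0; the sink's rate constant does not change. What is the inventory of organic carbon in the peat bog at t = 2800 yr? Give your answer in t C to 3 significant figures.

The sink rate constant is k = F₀/M₀ = 239/376000 = 0.0006356 yr⁻¹.
Solving dM/dt = F₁ − kM with M(0) = M₀ gives M(t) = F₁/k + (M₀ − F₁/k)·e^(−kt).
F₁/k = 309/0.0006356 = 486130 t C; kt = 0.0006356 × 2800 = 1.780, e^(−kt) = 0.1687.
M(2800) = 486130 + (376000 − 486130) × 0.1687 = 486130 − 18580 = 467550 t C.

468000 t C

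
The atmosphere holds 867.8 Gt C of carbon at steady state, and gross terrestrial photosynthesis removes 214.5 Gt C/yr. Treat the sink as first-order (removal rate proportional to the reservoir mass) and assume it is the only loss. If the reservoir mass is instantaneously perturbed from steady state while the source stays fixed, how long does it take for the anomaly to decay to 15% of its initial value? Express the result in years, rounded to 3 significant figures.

For a linear reservoir the anomaly decays as exp(−t/τ) with τ = M/F = 867.8/214.5 = 4.046 yr.
exp(−t/τ) = 0.15 ⇒ t = −τ ln(0.15) = 4.046 × 1.897 = 7.675 yr.

7.68 yr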